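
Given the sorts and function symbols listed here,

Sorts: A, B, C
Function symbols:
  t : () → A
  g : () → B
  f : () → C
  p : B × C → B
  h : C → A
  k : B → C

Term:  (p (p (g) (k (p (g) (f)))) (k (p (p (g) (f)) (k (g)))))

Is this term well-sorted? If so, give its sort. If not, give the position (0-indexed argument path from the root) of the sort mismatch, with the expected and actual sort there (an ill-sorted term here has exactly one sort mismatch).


    (g) : B
        (g) : B
        (f) : C
      (p (g) (f)) : B
    (k (p (g) (f))) : C
  (p (g) (k (p (g) (f)))) : B
        (g) : B
        (f) : C
      (p (g) (f)) : B
        (g) : B
      (k (g)) : C
    (p (p (g) (f)) (k (g))) : B
  (k (p (p (g) (f)) (k (g)))) : C
(p (p (g) (k (p (g) (f)))) (k (p (p (g) (f)) (k (g))))) : B

well-sorted; sort = B


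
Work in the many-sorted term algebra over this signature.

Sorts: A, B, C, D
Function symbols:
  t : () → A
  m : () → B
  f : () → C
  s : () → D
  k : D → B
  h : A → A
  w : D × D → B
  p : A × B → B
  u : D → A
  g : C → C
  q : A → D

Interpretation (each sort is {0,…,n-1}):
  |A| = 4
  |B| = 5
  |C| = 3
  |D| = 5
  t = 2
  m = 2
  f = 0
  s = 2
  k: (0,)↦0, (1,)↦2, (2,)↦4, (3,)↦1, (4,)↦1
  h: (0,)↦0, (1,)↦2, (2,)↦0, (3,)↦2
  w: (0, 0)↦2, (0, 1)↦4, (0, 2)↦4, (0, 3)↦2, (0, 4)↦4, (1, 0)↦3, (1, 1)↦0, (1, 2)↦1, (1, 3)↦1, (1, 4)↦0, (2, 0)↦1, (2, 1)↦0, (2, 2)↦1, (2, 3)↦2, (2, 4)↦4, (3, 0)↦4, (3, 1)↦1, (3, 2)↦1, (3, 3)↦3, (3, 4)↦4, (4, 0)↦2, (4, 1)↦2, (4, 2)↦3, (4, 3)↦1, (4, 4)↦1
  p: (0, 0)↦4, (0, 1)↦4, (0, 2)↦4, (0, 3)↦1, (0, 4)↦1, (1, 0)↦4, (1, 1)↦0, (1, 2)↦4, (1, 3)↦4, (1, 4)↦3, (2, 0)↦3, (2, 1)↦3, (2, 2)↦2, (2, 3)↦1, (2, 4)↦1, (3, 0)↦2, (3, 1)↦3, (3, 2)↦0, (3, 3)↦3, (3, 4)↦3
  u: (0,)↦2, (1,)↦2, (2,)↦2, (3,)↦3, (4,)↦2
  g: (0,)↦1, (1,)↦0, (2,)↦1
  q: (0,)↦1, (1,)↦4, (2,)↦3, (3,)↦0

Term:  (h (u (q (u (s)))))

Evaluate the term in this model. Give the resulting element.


value = 2

  s = 2
  (u (s)) = u(2,) = 2
  (q (u (s))) = q(2,) = 3
  (u (q (u (s)))) = u(3,) = 3
  (h (u (q (u (s))))) = h(3,) = 2


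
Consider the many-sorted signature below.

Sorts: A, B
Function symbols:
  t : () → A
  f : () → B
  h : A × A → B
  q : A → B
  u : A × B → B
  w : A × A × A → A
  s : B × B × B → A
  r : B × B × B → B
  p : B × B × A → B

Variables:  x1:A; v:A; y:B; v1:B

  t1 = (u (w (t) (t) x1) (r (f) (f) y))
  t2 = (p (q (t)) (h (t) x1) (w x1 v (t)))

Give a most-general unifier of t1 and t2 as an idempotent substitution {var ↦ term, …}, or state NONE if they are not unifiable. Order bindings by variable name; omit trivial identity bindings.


NONE (not unifiable)

head clash or occurs-check failure — not unifiable


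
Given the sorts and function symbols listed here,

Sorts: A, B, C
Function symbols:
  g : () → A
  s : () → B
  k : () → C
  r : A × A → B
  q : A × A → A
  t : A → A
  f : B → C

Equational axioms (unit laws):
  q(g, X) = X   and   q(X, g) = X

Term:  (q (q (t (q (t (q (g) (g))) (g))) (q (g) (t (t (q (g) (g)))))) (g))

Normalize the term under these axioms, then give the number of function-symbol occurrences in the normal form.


size = 7

1. (q (q (t (q (t (q (g) (g))) (g))) (q (g) (t (t (q (g) (g)))))) (g))  →  (q (t (q (t (q (g) (g))) (g))) (q (g) (t (t (q (g) (g))))))
2. (q (t (q (t (q (g) (g))) (g))) (q (g) (t (t (q (g) (g))))))  →  (q (t (t (q (g) (g)))) (q (g) (t (t (q (g) (g))))))
3. (q (t (t (q (g) (g)))) (q (g) (t (t (q (g) (g))))))  →  (q (t (t (g))) (q (g) (t (t (q (g) (g))))))
4. (q (t (t (g))) (q (g) (t (t (q (g) (g))))))  →  (q (t (t (g))) (t (t (q (g) (g)))))
5. (q (t (t (g))) (t (t (q (g) (g)))))  →  (q (t (t (g))) (t (t (g))))
normal form: (q (t (t (g))) (t (t (g))))


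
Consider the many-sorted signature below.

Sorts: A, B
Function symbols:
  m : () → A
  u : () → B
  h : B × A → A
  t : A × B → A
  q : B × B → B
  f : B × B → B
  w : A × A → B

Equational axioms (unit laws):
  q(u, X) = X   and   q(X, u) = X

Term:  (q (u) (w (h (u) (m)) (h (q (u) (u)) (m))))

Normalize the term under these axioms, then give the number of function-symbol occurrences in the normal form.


1. (q (u) (w (h (u) (m)) (h (q (u) (u)) (m))))  →  (w (h (u) (m)) (h (q (u) (u)) (m)))
2. (w (h (u) (m)) (h (q (u) (u)) (m)))  →  (w (h (u) (m)) (h (u) (m)))
normal form: (w (h (u) (m)) (h (u) (m)))

size = 7


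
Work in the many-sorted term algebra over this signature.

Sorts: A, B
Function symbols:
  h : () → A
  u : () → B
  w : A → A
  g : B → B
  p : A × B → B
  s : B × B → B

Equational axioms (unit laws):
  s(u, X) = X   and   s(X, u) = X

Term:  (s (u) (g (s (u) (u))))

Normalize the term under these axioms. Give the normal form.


normal form = (g (u))

1. (s (u) (g (s (u) (u))))  →  (g (s (u) (u)))
2. (g (s (u) (u)))  →  (g (u))


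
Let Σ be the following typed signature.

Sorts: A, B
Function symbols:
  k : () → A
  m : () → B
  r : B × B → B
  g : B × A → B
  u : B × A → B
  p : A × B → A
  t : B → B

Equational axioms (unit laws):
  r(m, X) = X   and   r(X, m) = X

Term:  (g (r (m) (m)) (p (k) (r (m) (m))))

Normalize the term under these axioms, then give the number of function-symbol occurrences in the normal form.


1. (g (r (m) (m)) (p (k) (r (m) (m))))  →  (g (m) (p (k) (r (m) (m))))
2. (g (m) (p (k) (r (m) (m))))  →  (g (m) (p (k) (m)))
normal form: (g (m) (p (k) (m)))

size = 5


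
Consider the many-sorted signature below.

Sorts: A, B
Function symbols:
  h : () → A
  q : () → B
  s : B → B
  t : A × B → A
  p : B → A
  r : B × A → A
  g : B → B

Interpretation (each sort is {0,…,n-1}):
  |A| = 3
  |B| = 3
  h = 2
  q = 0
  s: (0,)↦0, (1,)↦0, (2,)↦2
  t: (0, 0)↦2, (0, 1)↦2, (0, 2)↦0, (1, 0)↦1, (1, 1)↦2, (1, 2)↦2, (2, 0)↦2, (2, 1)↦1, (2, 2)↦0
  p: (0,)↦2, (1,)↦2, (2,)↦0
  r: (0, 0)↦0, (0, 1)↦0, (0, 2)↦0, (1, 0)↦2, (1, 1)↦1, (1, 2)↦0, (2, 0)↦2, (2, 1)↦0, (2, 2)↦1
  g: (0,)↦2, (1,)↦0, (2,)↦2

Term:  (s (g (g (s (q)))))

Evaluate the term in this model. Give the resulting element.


  q = 0
  (s (q)) = s(0,) = 0
  (g (s (q))) = g(0,) = 2
  (g (g (s (q)))) = g(2,) = 2
  (s (g (g (s (q))))) = s(2,) = 2

value = 2


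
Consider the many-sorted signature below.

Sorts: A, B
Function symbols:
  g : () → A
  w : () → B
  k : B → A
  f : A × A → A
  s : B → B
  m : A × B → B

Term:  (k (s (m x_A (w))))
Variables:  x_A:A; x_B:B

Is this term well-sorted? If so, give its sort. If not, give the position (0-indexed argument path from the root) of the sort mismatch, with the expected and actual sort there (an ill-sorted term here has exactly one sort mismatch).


      x_A : A
      (w) : B
    (m x_A (w)) : B
  (s (m x_A (w))) : B
(k (s (m x_A (w)))) : A

well-sorted; sort = A


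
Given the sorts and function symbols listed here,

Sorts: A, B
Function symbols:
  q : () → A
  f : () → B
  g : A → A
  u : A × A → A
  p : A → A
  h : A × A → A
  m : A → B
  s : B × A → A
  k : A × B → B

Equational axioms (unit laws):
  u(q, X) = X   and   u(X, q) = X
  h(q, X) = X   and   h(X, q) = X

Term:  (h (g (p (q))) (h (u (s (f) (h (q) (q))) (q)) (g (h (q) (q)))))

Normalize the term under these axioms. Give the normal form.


1. (h (g (p (q))) (h (u (s (f) (h (q) (q))) (q)) (g (h (q) (q)))))  →  (h (g (p (q))) (h (s (f) (h (q) (q))) (g (h (q) (q)))))
2. (h (g (p (q))) (h (s (f) (h (q) (q))) (g (h (q) (q)))))  →  (h (g (p (q))) (h (s (f) (q)) (g (h (q) (q)))))
3. (h (g (p (q))) (h (s (f) (q)) (g (h (q) (q)))))  →  (h (g (p (q))) (h (s (f) (q)) (g (q))))

normal form = (h (g (p (q))) (h (s (f) (q)) (g (q))))


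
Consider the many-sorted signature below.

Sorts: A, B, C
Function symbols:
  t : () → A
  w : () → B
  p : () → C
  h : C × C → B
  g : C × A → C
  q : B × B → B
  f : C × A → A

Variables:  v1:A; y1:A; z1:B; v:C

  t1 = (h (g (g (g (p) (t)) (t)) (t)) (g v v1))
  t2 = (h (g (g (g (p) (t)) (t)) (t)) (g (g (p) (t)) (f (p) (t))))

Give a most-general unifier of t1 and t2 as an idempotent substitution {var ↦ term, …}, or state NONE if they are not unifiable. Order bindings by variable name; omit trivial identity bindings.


{v ↦ (g (p) (t)), v1 ↦ (f (p) (t))}


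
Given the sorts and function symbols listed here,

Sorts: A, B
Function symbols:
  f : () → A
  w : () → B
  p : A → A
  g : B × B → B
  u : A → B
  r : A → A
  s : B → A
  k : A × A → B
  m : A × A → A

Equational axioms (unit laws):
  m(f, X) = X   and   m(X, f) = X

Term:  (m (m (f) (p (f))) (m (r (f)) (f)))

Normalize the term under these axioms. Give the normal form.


1. (m (m (f) (p (f))) (m (r (f)) (f)))  →  (m (p (f)) (m (r (f)) (f)))
2. (m (p (f)) (m (r (f)) (f)))  →  (m (p (f)) (r (f)))

normal form = (m (p (f)) (r (f)))


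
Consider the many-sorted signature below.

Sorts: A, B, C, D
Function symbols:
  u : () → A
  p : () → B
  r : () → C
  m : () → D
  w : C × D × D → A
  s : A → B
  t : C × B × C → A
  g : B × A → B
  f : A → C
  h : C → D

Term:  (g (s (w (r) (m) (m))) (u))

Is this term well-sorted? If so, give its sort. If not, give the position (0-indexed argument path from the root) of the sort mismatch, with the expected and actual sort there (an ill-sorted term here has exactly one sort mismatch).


      (r) : C
      (m) : D
      (m) : D
    (w (r) (m) (m)) : A
  (s (w (r) (m) (m))) : B
  (u) : A
(g (s (w (r) (m) (m))) (u)) : B

well-sorted; sort = B


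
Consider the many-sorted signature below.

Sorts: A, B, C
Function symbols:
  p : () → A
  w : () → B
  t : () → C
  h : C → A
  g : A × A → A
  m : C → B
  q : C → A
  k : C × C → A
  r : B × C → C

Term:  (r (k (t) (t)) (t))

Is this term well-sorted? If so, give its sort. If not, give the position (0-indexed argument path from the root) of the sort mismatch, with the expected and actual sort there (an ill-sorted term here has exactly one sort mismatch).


ill-sorted at position [0]: expected B, got A

    (t) : C
    (t) : C
  (k (t) (t)) : A
  (t) : C
(r (k (t) (t)) (t)) : ✗ arg 0 at [0] has sort A, expected B


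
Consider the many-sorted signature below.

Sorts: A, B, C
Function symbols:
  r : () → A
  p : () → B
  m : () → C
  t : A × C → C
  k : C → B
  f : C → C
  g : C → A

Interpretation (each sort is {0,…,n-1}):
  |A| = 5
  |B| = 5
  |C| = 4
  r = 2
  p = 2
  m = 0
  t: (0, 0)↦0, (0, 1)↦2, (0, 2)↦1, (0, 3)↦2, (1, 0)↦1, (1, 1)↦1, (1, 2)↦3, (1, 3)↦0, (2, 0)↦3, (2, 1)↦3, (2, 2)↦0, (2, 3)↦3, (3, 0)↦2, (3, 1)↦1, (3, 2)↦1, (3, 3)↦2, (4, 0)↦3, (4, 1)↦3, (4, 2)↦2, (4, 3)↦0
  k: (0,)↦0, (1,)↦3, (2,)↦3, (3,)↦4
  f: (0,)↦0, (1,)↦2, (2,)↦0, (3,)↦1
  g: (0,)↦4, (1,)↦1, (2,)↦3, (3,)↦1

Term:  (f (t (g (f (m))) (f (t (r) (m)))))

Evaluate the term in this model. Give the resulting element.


  m = 0
  (f (m)) = f(0,) = 0
  (g (f (m))) = g(0,) = 4
  r = 2
  m = 0
  (t (r) (m)) = t(2, 0) = 3
  (f (t (r) (m))) = f(3,) = 1
  (t (g (f (m))) (f (t (r) (m)))) = t(4, 1) = 3
  (f (t (g (f (m))) (f (t (r) (m))))) = f(3,) = 1

value = 1


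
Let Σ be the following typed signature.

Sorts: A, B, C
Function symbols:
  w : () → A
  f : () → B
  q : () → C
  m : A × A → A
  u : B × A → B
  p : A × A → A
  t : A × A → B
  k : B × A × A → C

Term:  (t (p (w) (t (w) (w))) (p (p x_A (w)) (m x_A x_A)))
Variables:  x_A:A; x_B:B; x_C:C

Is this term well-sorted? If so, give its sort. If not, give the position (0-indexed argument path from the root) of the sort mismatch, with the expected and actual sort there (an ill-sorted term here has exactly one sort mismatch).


    (w) : A
      (w) : A
      (w) : A
    (t (w) (w)) : B
  (p (w) (t (w) (w))) : ✗ arg 1 at [0, 1] has sort B, expected A
      x_A : A
      (w) : A
    (p x_A (w)) : A
      x_A : A
      x_A : A
    (m x_A x_A) : A
  (p (p x_A (w)) (m x_A x_A)) : A

ill-sorted at position [0, 1]: expected A, got B


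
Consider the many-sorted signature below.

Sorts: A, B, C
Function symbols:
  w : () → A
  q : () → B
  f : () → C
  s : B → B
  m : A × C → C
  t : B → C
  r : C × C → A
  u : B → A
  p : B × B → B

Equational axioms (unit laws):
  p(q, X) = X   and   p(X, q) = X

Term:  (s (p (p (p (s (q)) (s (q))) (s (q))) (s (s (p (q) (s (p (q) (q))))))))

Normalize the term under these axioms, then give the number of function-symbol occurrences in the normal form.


1. (s (p (p (p (s (q)) (s (q))) (s (q))) (s (s (p (q) (s (p (q) (q))))))))  →  (s (p (p (p (s (q)) (s (q))) (s (q))) (s (s (s (p (q) (q)))))))
2. (s (p (p (p (s (q)) (s (q))) (s (q))) (s (s (s (p (q) (q)))))))  →  (s (p (p (p (s (q)) (s (q))) (s (q))) (s (s (s (q))))))
normal form: (s (p (p (p (s (q)) (s (q))) (s (q))) (s (s (s (q))))))

size = 14


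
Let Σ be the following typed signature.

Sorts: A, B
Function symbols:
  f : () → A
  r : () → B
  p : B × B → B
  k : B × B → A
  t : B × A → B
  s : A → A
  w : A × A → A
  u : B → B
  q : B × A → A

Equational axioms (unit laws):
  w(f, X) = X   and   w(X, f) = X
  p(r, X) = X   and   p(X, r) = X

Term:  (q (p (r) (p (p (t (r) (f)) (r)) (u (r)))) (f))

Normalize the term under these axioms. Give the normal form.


1. (q (p (r) (p (p (t (r) (f)) (r)) (u (r)))) (f))  →  (q (p (p (t (r) (f)) (r)) (u (r))) (f))
2. (q (p (p (t (r) (f)) (r)) (u (r))) (f))  →  (q (p (t (r) (f)) (u (r))) (f))

normal form = (q (p (t (r) (f)) (u (r))) (f))


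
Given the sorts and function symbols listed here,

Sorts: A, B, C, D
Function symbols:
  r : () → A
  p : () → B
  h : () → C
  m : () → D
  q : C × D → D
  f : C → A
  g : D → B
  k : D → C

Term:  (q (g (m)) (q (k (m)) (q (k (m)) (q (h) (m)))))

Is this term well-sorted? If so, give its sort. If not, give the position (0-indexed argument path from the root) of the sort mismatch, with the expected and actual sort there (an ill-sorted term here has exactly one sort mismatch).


ill-sorted at position [0]: expected C, got B

    (m) : D
  (g (m)) : B
      (m) : D
    (k (m)) : C
        (m) : D
      (k (m)) : C
        (h) : C
        (m) : D
      (q (h) (m)) : D
    (q (k (m)) (q (h) (m))) : D
  (q (k (m)) (q (k (m)) (q (h) (m)))) : D
(q (g (m)) (q (k (m)) (q (k (m)) (q (h) (m))))) : ✗ arg 0 at [0] has sort B, expected C


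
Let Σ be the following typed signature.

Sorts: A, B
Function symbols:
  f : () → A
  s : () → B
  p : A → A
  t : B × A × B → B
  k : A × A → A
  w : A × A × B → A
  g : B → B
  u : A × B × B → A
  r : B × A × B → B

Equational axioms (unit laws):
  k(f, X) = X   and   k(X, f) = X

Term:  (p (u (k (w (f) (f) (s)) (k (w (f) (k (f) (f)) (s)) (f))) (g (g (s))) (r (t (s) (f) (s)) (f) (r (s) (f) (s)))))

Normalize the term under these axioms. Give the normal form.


normal form = (p (u (k (w (f) (f) (s)) (w (f) (f) (s))) (g (g (s))) (r (t (s) (f) (s)) (f) (r (s) (f) (s)))))

1. (p (u (k (w (f) (f) (s)) (k (w (f) (k (f) (f)) (s)) (f))) (g (g (s))) (r (t (s) (f) (s)) (f) (r (s) (f) (s)))))  →  (p (u (k (w (f) (f) (s)) (w (f) (k (f) (f)) (s))) (g (g (s))) (r (t (s) (f) (s)) (f) (r (s) (f) (s)))))
2. (p (u (k (w (f) (f) (s)) (w (f) (k (f) (f)) (s))) (g (g (s))) (r (t (s) (f) (s)) (f) (r (s) (f) (s)))))  →  (p (u (k (w (f) (f) (s)) (w (f) (f) (s))) (g (g (s))) (r (t (s) (f) (s)) (f) (r (s) (f) (s)))))


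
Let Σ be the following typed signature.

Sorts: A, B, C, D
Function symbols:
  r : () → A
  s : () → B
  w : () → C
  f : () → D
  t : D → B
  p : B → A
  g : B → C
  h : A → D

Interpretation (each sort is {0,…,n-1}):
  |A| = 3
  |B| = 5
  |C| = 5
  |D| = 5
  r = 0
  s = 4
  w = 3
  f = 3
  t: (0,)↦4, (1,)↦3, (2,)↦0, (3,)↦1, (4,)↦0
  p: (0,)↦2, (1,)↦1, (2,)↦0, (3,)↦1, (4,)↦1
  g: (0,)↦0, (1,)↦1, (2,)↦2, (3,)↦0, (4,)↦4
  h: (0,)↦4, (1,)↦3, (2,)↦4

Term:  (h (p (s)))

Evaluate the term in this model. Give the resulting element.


value = 3

  s = 4
  (p (s)) = p(4,) = 1
  (h (p (s))) = h(1,) = 3


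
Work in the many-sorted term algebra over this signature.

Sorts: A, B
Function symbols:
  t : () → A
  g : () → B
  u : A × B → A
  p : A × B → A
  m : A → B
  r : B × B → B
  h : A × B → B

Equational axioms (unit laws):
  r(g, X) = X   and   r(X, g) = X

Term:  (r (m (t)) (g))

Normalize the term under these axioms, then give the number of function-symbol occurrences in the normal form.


1. (r (m (t)) (g))  →  (m (t))
normal form: (m (t))

size = 2


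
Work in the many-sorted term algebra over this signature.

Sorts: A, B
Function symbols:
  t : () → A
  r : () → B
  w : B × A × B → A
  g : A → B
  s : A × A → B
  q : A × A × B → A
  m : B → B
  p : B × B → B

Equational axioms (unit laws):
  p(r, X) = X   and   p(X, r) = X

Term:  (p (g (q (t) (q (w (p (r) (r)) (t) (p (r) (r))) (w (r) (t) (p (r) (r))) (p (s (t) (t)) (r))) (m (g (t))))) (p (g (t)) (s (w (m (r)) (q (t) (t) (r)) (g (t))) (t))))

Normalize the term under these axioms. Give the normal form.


normal form = (p (g (q (t) (q (w (r) (t) (r)) (w (r) (t) (r)) (s (t) (t))) (m (g (t))))) (p (g (t)) (s (w (m (r)) (q (t) (t) (r)) (g (t))) (t))))

1. (p (g (q (t) (q (w (p (r) (r)) (t) (p (r) (r))) (w (r) (t) (p (r) (r))) (p (s (t) (t)) (r))) (m (g (t))))) (p (g (t)) (s (w (m (r)) (q (t) (t) (r)) (g (t))) (t))))  →  (p (g (q (t) (q (w (r) (t) (p (r) (r))) (w (r) (t) (p (r) (r))) (p (s (t) (t)) (r))) (m (g (t))))) (p (g (t)) (s (w (m (r)) (q (t) (t) (r)) (g (t))) (t))))
2. (p (g (q (t) (q (w (r) (t) (p (r) (r))) (w (r) (t) (p (r) (r))) (p (s (t) (t)) (r))) (m (g (t))))) (p (g (t)) (s (w (m (r)) (q (t) (t) (r)) (g (t))) (t))))  →  (p (g (q (t) (q (w (r) (t) (r)) (w (r) (t) (p (r) (r))) (p (s (t) (t)) (r))) (m (g (t))))) (p (g (t)) (s (w (m (r)) (q (t) (t) (r)) (g (t))) (t))))
3. (p (g (q (t) (q (w (r) (t) (r)) (w (r) (t) (p (r) (r))) (p (s (t) (t)) (r))) (m (g (t))))) (p (g (t)) (s (w (m (r)) (q (t) (t) (r)) (g (t))) (t))))  →  (p (g (q (t) (q (w (r) (t) (r)) (w (r) (t) (r)) (p (s (t) (t)) (r))) (m (g (t))))) (p (g (t)) (s (w (m (r)) (q (t) (t) (r)) (g (t))) (t))))
4. (p (g (q (t) (q (w (r) (t) (r)) (w (r) (t) (r)) (p (s (t) (t)) (r))) (m (g (t))))) (p (g (t)) (s (w (m (r)) (q (t) (t) (r)) (g (t))) (t))))  →  (p (g (q (t) (q (w (r) (t) (r)) (w (r) (t) (r)) (s (t) (t))) (m (g (t))))) (p (g (t)) (s (w (m (r)) (q (t) (t) (r)) (g (t))) (t))))


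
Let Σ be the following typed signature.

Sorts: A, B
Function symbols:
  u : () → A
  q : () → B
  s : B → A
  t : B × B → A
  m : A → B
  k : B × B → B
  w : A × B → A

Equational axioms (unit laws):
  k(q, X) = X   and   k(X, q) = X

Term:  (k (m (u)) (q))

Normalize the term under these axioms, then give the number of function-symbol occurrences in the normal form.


size = 2

1. (k (m (u)) (q))  →  (m (u))
normal form: (m (u))


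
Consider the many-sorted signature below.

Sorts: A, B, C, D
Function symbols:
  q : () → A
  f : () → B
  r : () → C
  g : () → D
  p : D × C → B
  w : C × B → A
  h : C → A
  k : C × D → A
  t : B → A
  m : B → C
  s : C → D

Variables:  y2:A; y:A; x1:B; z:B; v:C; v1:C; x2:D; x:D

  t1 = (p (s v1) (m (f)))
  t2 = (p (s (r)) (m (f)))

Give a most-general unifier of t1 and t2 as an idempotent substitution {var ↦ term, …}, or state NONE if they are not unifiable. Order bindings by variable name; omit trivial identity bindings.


{v1 ↦ (r)}


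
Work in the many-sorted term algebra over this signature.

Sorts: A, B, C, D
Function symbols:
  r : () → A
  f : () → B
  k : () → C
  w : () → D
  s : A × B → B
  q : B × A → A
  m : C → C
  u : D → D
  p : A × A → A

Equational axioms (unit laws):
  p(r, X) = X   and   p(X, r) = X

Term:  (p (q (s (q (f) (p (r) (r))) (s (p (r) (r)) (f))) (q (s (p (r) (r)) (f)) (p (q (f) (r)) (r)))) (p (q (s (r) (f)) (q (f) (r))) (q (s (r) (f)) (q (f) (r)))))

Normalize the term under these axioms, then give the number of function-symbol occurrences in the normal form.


1. (p (q (s (q (f) (p (r) (r))) (s (p (r) (r)) (f))) (q (s (p (r) (r)) (f)) (p (q (f) (r)) (r)))) (p (q (s (r) (f)) (q (f) (r))) (q (s (r) (f)) (q (f) (r)))))  →  (p (q (s (q (f) (r)) (s (p (r) (r)) (f))) (q (s (p (r) (r)) (f)) (p (q (f) (r)) (r)))) (p (q (s (r) (f)) (q (f) (r))) (q (s (r) (f)) (q (f) (r)))))
2. (p (q (s (q (f) (r)) (s (p (r) (r)) (f))) (q (s (p (r) (r)) (f)) (p (q (f) (r)) (r)))) (p (q (s (r) (f)) (q (f) (r))) (q (s (r) (f)) (q (f) (r)))))  →  (p (q (s (q (f) (r)) (s (r) (f))) (q (s (p (r) (r)) (f)) (p (q (f) (r)) (r)))) (p (q (s (r) (f)) (q (f) (r))) (q (s (r) (f)) (q (f) (r)))))
3. (p (q (s (q (f) (r)) (s (r) (f))) (q (s (p (r) (r)) (f)) (p (q (f) (r)) (r)))) (p (q (s (r) (f)) (q (f) (r))) (q (s (r) (f)) (q (f) (r)))))  →  (p (q (s (q (f) (r)) (s (r) (f))) (q (s (r) (f)) (p (q (f) (r)) (r)))) (p (q (s (r) (f)) (q (f) (r))) (q (s (r) (f)) (q (f) (r)))))
4. (p (q (s (q (f) (r)) (s (r) (f))) (q (s (r) (f)) (p (q (f) (r)) (r)))) (p (q (s (r) (f)) (q (f) (r))) (q (s (r) (f)) (q (f) (r)))))  →  (p (q (s (q (f) (r)) (s (r) (f))) (q (s (r) (f)) (q (f) (r)))) (p (q (s (r) (f)) (q (f) (r))) (q (s (r) (f)) (q (f) (r)))))
normal form: (p (q (s (q (f) (r)) (s (r) (f))) (q (s (r) (f)) (q (f) (r)))) (p (q (s (r) (f)) (q (f) (r))) (q (s (r) (f)) (q (f) (r)))))

size = 31


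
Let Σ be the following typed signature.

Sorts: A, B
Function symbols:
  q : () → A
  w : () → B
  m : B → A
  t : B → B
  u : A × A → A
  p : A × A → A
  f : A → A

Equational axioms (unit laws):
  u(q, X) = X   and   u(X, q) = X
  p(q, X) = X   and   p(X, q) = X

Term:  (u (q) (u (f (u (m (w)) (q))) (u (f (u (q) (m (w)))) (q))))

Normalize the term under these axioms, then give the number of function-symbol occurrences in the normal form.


1. (u (q) (u (f (u (m (w)) (q))) (u (f (u (q) (m (w)))) (q))))  →  (u (f (u (m (w)) (q))) (u (f (u (q) (m (w)))) (q)))
2. (u (f (u (m (w)) (q))) (u (f (u (q) (m (w)))) (q)))  →  (u (f (m (w))) (u (f (u (q) (m (w)))) (q)))
3. (u (f (m (w))) (u (f (u (q) (m (w)))) (q)))  →  (u (f (m (w))) (f (u (q) (m (w)))))
4. (u (f (m (w))) (f (u (q) (m (w)))))  →  (u (f (m (w))) (f (m (w))))
normal form: (u (f (m (w))) (f (m (w))))

size = 7


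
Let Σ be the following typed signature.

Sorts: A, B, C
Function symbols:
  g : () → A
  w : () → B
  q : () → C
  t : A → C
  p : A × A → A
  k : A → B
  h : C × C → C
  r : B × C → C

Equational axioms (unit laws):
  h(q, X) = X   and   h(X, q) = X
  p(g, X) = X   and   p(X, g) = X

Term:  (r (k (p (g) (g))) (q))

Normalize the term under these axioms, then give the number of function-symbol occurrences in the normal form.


size = 4

1. (r (k (p (g) (g))) (q))  →  (r (k (g)) (q))
normal form: (r (k (g)) (q))


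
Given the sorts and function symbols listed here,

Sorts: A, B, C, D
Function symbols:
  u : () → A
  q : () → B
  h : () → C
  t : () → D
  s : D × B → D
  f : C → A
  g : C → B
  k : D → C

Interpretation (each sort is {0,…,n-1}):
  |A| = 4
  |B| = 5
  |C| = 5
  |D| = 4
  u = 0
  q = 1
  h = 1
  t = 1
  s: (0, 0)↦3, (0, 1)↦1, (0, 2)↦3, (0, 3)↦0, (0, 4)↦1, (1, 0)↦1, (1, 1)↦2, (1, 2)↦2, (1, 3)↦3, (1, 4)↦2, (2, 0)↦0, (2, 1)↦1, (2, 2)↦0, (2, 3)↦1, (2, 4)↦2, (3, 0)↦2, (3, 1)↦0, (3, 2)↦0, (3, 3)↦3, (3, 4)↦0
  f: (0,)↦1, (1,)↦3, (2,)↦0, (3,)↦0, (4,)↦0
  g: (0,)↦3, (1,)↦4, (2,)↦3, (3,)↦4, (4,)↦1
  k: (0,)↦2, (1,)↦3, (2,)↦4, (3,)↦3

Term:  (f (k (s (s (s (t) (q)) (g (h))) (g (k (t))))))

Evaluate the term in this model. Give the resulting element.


value = 0

  t = 1
  q = 1
  (s (t) (q)) = s(1, 1) = 2
  h = 1
  (g (h)) = g(1,) = 4
  (s (s (t) (q)) (g (h))) = s(2, 4) = 2
  t = 1
  (k (t)) = k(1,) = 3
  (g (k (t))) = g(3,) = 4
  (s (s (s (t) (q)) (g (h))) (g (k (t)))) = s(2, 4) = 2
  (k (s (s (s (t) (q)) (g (h))) (g (k (t))))) = k(2,) = 4
  (f (k (s (s (s (t) (q)) (g (h))) (g (k (t)))))) = f(4,) = 0


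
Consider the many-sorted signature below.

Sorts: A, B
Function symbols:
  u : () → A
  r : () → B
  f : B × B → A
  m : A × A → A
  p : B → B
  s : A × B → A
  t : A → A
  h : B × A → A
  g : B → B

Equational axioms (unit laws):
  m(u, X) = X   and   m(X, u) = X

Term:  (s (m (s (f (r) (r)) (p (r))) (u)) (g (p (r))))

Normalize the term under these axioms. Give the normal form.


1. (s (m (s (f (r) (r)) (p (r))) (u)) (g (p (r))))  →  (s (s (f (r) (r)) (p (r))) (g (p (r))))

normal form = (s (s (f (r) (r)) (p (r))) (g (p (r))))


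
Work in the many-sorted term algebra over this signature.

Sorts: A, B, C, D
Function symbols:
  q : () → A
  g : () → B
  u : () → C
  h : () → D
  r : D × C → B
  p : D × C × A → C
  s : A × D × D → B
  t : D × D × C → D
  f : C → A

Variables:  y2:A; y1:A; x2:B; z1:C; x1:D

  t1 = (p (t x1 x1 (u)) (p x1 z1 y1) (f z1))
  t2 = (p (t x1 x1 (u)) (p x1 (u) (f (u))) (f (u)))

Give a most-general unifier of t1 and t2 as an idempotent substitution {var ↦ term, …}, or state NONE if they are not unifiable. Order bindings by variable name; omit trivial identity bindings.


{y1 ↦ (f (u)), z1 ↦ (u)}


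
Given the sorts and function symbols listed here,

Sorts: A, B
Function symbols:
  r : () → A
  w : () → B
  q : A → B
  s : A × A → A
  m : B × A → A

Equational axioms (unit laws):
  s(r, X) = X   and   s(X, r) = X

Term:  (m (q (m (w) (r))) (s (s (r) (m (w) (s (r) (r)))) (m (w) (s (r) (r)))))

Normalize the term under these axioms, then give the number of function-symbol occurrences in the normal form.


1. (m (q (m (w) (r))) (s (s (r) (m (w) (s (r) (r)))) (m (w) (s (r) (r)))))  →  (m (q (m (w) (r))) (s (m (w) (s (r) (r))) (m (w) (s (r) (r)))))
2. (m (q (m (w) (r))) (s (m (w) (s (r) (r))) (m (w) (s (r) (r)))))  →  (m (q (m (w) (r))) (s (m (w) (r)) (m (w) (s (r) (r)))))
3. (m (q (m (w) (r))) (s (m (w) (r)) (m (w) (s (r) (r)))))  →  (m (q (m (w) (r))) (s (m (w) (r)) (m (w) (r))))
normal form: (m (q (m (w) (r))) (s (m (w) (r)) (m (w) (r))))

size = 12


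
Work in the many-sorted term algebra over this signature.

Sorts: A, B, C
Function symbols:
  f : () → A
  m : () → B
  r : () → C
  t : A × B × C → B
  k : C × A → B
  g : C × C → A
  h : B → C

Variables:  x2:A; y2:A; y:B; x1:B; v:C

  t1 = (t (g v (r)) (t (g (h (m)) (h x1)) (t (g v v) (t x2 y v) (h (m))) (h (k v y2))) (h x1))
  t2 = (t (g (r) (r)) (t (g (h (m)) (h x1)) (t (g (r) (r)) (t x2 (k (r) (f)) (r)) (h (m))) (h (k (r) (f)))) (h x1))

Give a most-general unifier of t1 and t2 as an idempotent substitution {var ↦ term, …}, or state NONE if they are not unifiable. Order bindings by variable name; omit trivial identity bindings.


{v ↦ (r), y ↦ (k (r) (f)), y2 ↦ (f)}


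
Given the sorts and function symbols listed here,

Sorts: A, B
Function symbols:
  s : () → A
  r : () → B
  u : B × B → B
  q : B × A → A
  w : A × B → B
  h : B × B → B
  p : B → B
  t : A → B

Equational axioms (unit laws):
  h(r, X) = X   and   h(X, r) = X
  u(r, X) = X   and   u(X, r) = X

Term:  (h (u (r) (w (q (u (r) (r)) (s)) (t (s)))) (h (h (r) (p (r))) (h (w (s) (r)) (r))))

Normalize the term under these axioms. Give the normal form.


normal form = (h (w (q (r) (s)) (t (s))) (h (p (r)) (w (s) (r))))

1. (h (u (r) (w (q (u (r) (r)) (s)) (t (s)))) (h (h (r) (p (r))) (h (w (s) (r)) (r))))  →  (h (w (q (u (r) (r)) (s)) (t (s))) (h (h (r) (p (r))) (h (w (s) (r)) (r))))
2. (h (w (q (u (r) (r)) (s)) (t (s))) (h (h (r) (p (r))) (h (w (s) (r)) (r))))  →  (h (w (q (r) (s)) (t (s))) (h (h (r) (p (r))) (h (w (s) (r)) (r))))
3. (h (w (q (r) (s)) (t (s))) (h (h (r) (p (r))) (h (w (s) (r)) (r))))  →  (h (w (q (r) (s)) (t (s))) (h (p (r)) (h (w (s) (r)) (r))))
4. (h (w (q (r) (s)) (t (s))) (h (p (r)) (h (w (s) (r)) (r))))  →  (h (w (q (r) (s)) (t (s))) (h (p (r)) (w (s) (r))))


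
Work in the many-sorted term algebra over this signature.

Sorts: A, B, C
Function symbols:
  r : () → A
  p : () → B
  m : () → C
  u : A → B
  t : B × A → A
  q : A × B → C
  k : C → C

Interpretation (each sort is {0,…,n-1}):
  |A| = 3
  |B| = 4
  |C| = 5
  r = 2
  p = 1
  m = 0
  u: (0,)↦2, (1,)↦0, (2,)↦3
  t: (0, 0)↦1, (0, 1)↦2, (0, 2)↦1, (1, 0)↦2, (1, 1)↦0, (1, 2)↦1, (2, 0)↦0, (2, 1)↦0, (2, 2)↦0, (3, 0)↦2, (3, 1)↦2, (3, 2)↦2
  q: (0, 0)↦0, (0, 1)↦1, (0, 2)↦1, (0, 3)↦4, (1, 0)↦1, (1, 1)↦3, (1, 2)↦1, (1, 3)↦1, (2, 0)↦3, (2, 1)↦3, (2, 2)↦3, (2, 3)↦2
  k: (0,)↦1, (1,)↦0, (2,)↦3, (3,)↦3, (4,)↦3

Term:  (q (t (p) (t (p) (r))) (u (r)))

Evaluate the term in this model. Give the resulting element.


  p = 1
  p = 1
  r = 2
  (t (p) (r)) = t(1, 2) = 1
  (t (p) (t (p) (r))) = t(1, 1) = 0
  r = 2
  (u (r)) = u(2,) = 3
  (q (t (p) (t (p) (r))) (u (r))) = q(0, 3) = 4

value = 4


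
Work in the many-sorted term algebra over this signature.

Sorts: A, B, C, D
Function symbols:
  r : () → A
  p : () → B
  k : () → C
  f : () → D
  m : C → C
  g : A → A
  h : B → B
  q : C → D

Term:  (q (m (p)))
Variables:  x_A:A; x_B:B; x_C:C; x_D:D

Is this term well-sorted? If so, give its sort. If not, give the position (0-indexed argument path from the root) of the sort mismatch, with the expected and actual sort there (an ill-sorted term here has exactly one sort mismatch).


ill-sorted at position [0, 0]: expected C, got B

    (p) : B
  (m (p)) : ✗ arg 0 at [0, 0] has sort B, expected C


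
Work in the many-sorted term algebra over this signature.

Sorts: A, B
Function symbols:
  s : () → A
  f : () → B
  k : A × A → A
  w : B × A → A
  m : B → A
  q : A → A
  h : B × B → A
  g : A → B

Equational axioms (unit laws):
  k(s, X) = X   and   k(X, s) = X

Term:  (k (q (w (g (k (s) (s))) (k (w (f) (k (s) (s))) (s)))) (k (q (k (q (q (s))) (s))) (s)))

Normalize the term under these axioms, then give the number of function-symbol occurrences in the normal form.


size = 12

1. (k (q (w (g (k (s) (s))) (k (w (f) (k (s) (s))) (s)))) (k (q (k (q (q (s))) (s))) (s)))  →  (k (q (w (g (s)) (k (w (f) (k (s) (s))) (s)))) (k (q (k (q (q (s))) (s))) (s)))
2. (k (q (w (g (s)) (k (w (f) (k (s) (s))) (s)))) (k (q (k (q (q (s))) (s))) (s)))  →  (k (q (w (g (s)) (w (f) (k (s) (s))))) (k (q (k (q (q (s))) (s))) (s)))
3. (k (q (w (g (s)) (w (f) (k (s) (s))))) (k (q (k (q (q (s))) (s))) (s)))  →  (k (q (w (g (s)) (w (f) (s)))) (k (q (k (q (q (s))) (s))) (s)))
4. (k (q (w (g (s)) (w (f) (s)))) (k (q (k (q (q (s))) (s))) (s)))  →  (k (q (w (g (s)) (w (f) (s)))) (q (k (q (q (s))) (s))))
5. (k (q (w (g (s)) (w (f) (s)))) (q (k (q (q (s))) (s))))  →  (k (q (w (g (s)) (w (f) (s)))) (q (q (q (s)))))
normal form: (k (q (w (g (s)) (w (f) (s)))) (q (q (q (s)))))


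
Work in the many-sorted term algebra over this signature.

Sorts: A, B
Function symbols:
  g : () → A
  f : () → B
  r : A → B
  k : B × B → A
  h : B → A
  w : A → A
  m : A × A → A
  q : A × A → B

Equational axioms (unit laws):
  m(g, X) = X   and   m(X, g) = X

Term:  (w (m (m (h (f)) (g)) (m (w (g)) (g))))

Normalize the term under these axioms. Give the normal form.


normal form = (w (m (h (f)) (w (g))))

1. (w (m (m (h (f)) (g)) (m (w (g)) (g))))  →  (w (m (h (f)) (m (w (g)) (g))))
2. (w (m (h (f)) (m (w (g)) (g))))  →  (w (m (h (f)) (w (g))))


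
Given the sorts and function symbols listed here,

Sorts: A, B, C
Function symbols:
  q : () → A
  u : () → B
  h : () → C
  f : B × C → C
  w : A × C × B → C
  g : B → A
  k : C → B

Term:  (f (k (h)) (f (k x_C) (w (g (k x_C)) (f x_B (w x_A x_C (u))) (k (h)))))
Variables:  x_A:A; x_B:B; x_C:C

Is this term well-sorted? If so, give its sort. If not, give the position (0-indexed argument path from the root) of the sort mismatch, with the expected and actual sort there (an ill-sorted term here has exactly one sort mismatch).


well-sorted; sort = C

    (h) : C
  (k (h)) : B
      x_C : C
    (k x_C) : B
          x_C : C
        (k x_C) : B
      (g (k x_C)) : A
        x_B : B
          x_A : A
          x_C : C
          (u) : B
        (w x_A x_C (u)) : C
      (f x_B (w x_A x_C (u))) : C
        (h) : C
      (k (h)) : B
    (w (g (k x_C)) (f x_B (w x_A x_C (u))) (k (h))) : C
  (f (k x_C) (w (g (k x_C)) (f x_B (w x_A x_C (u))) (k (h)))) : C
(f (k (h)) (f (k x_C) (w (g (k x_C)) (f x_B (w x_A x_C (u))) (k (h))))) : C


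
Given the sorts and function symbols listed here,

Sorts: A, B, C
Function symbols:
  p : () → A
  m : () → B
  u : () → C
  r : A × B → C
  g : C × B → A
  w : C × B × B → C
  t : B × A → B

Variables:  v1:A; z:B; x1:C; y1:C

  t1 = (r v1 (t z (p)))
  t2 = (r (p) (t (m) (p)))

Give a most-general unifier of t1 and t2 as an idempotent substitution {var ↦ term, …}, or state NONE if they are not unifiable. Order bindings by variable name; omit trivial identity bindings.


{v1 ↦ (p), z ↦ (m)}


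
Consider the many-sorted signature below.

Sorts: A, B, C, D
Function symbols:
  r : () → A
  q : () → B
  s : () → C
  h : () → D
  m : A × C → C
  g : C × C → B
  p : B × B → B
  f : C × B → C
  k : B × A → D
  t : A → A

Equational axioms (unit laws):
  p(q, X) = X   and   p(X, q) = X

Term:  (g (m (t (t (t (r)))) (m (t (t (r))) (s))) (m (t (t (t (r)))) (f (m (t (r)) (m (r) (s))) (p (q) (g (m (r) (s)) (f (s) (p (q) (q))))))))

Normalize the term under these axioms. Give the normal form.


1. (g (m (t (t (t (r)))) (m (t (t (r))) (s))) (m (t (t (t (r)))) (f (m (t (r)) (m (r) (s))) (p (q) (g (m (r) (s)) (f (s) (p (q) (q))))))))  →  (g (m (t (t (t (r)))) (m (t (t (r))) (s))) (m (t (t (t (r)))) (f (m (t (r)) (m (r) (s))) (g (m (r) (s)) (f (s) (p (q) (q)))))))
2. (g (m (t (t (t (r)))) (m (t (t (r))) (s))) (m (t (t (t (r)))) (f (m (t (r)) (m (r) (s))) (g (m (r) (s)) (f (s) (p (q) (q)))))))  →  (g (m (t (t (t (r)))) (m (t (t (r))) (s))) (m (t (t (t (r)))) (f (m (t (r)) (m (r) (s))) (g (m (r) (s)) (f (s) (q))))))

normal form = (g (m (t (t (t (r)))) (m (t (t (r))) (s))) (m (t (t (t (r)))) (f (m (t (r)) (m (r) (s))) (g (m (r) (s)) (f (s) (q))))))


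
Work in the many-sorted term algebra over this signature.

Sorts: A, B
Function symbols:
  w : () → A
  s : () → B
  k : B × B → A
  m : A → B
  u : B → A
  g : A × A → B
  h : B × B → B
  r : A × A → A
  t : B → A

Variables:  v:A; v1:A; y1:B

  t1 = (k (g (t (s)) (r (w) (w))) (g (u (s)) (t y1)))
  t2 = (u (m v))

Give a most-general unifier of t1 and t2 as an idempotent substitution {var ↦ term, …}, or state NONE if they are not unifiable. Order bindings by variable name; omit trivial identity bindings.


head clash or occurs-check failure — not unifiable

NONE (not unifiable)


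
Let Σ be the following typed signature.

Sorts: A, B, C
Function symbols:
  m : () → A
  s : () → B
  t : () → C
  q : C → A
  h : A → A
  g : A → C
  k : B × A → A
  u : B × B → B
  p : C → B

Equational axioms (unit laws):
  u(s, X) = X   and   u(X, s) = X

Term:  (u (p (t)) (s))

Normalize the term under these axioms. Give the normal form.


1. (u (p (t)) (s))  →  (p (t))

normal form = (p (t))


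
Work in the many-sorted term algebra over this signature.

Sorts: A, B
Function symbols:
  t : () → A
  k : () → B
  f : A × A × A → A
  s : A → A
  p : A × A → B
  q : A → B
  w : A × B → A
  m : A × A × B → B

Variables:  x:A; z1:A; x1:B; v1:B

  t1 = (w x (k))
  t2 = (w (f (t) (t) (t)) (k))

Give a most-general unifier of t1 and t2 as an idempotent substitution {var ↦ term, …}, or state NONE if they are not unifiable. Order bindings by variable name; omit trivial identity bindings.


{x ↦ (f (t) (t) (t))}


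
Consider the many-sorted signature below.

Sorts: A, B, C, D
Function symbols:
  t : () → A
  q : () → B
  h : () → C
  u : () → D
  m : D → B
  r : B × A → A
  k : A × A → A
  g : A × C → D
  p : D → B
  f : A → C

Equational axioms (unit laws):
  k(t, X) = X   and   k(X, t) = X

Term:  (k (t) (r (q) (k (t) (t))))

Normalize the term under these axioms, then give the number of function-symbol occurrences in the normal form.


1. (k (t) (r (q) (k (t) (t))))  →  (r (q) (k (t) (t)))
2. (r (q) (k (t) (t)))  →  (r (q) (t))
normal form: (r (q) (t))

size = 3


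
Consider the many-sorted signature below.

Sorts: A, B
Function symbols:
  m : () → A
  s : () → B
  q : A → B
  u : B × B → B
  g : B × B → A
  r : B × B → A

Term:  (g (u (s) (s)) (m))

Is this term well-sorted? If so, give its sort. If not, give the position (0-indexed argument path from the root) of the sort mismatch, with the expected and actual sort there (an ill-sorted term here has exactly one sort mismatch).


ill-sorted at position [1]: expected B, got A

    (s) : B
    (s) : B
  (u (s) (s)) : B
  (m) : A
(g (u (s) (s)) (m)) : ✗ arg 1 at [1] has sort A, expected B


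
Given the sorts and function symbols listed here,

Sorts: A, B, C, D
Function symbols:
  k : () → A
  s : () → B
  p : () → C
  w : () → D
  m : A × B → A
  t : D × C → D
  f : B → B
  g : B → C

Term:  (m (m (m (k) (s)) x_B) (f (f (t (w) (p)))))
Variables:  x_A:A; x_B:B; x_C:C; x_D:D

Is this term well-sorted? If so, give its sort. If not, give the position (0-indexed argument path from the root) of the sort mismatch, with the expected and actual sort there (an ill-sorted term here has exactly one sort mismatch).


ill-sorted at position [1, 0, 0]: expected B, got D

      (k) : A
      (s) : B
    (m (k) (s)) : A
    x_B : B
  (m (m (k) (s)) x_B) : A
        (w) : D
        (p) : C
      (t (w) (p)) : D
    (f (t (w) (p))) : ✗ arg 0 at [1, 0, 0] has sort D, expected B


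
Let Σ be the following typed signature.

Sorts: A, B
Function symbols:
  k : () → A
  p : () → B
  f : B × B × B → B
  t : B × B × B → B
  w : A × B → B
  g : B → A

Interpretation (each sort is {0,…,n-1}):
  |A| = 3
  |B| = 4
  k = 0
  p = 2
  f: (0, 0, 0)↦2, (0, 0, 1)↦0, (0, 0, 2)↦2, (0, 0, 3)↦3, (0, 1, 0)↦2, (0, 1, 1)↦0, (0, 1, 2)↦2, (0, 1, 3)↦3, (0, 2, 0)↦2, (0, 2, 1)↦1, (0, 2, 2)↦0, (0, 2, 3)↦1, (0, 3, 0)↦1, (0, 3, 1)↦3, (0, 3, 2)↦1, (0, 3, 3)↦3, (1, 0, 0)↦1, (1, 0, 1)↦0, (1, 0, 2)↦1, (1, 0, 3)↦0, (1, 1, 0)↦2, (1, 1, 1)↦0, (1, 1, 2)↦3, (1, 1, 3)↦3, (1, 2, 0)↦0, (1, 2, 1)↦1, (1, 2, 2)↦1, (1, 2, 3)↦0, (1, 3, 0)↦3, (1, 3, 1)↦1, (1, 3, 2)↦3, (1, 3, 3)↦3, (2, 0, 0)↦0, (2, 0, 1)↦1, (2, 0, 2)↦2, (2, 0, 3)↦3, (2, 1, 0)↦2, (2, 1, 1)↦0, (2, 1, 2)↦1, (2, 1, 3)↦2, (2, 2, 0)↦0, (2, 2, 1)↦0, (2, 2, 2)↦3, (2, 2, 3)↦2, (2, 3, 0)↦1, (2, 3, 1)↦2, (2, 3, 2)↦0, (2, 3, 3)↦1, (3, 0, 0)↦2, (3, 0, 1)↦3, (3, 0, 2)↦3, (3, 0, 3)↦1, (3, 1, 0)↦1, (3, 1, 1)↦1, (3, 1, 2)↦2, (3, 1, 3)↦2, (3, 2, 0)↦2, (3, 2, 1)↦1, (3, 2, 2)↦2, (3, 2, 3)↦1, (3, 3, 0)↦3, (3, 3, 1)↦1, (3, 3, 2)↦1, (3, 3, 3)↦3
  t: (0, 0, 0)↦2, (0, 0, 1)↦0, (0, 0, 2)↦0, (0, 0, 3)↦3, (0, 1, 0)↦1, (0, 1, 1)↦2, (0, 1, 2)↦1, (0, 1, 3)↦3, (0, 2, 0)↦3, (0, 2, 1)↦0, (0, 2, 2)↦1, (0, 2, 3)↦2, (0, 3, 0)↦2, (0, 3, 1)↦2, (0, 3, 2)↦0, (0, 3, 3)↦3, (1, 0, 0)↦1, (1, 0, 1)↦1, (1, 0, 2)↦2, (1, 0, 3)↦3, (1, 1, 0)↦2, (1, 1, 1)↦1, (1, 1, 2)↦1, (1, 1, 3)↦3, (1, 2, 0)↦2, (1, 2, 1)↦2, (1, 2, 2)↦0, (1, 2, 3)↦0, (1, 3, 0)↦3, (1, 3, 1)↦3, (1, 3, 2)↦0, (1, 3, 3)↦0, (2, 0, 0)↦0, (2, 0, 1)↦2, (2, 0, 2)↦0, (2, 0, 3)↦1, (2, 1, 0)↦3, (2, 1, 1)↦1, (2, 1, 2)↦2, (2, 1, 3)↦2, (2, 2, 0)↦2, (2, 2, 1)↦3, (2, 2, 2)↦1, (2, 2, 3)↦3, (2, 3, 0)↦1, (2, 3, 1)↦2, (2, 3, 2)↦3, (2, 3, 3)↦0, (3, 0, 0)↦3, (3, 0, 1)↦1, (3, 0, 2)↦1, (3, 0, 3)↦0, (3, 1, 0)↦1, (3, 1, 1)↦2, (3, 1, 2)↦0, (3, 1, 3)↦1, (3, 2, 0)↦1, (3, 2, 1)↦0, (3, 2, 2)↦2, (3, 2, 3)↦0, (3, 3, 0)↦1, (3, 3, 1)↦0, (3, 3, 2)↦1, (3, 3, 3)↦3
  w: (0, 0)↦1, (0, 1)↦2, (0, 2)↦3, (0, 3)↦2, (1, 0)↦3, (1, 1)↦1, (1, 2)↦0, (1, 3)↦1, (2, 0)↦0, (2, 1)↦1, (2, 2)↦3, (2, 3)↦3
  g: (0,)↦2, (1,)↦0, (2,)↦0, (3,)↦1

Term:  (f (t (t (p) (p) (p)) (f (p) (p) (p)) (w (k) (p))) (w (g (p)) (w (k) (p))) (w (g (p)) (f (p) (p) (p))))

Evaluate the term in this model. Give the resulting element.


value = 0

  p = 2
  p = 2
  p = 2
  (t (p) (p) (p)) = t(2, 2, 2) = 1
  p = 2
  p = 2
  p = 2
  (f (p) (p) (p)) = f(2, 2, 2) = 3
  k = 0
  p = 2
  (w (k) (p)) = w(0, 2) = 3
  (t (t (p) (p) (p)) (f (p) (p) (p)) (w (k) (p))) = t(1, 3, 3) = 0
  p = 2
  (g (p)) = g(2,) = 0
  k = 0
  p = 2
  (w (k) (p)) = w(0, 2) = 3
  (w (g (p)) (w (k) (p))) = w(0, 3) = 2
  p = 2
  (g (p)) = g(2,) = 0
  p = 2
  p = 2
  p = 2
  (f (p) (p) (p)) = f(2, 2, 2) = 3
  (w (g (p)) (f (p) (p) (p))) = w(0, 3) = 2
  (f (t (t (p) (p) (p)) (f (p) (p) (p)) (w (k) (p))) (w (g (p)) (w (k) (p))) (w (g (p)) (f (p) (p) (p)))) = f(0, 2, 2) = 0
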